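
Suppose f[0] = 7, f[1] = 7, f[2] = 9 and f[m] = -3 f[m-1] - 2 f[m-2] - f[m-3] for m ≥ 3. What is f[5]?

-270

f[3] = -3·9 - 2·7 - 7 = -48
f[4] = -3·(-48) - 2·9 - 7 = 119
f[5] = -3·119 - 2·(-48) - 9 = -270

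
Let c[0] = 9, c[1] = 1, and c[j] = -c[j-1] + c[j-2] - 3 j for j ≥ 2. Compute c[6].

c[2] = -1 + 9 - 6 = 2
c[3] = -2 + 1 - 9 = -10
c[4] = -(-10) + 2 - 12 = 0
c[5] = -0 + (-10) - 15 = -25
c[6] = -(-25) + 0 - 18 = 7

7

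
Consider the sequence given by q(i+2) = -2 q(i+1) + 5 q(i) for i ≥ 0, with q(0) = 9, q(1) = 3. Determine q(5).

q(2) = -2(3) + 5(9) = 39
q(3) = -2(39) + 5(3) = -63
q(4) = -2(-63) + 5(39) = 321
q(5) = -2(321) + 5(-63) = -957

-957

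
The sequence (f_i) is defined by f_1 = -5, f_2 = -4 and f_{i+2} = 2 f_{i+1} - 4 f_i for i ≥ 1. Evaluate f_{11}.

2048

f_3 = 2·(-4) - 4·(-5) = 12
f_4 = 2·12 - 4·(-4) = 40
f_5 = 2·40 - 4·12 = 32
f_6 = 2·32 - 4·40 = -96
f_7 = 2·(-96) - 4·32 = -320
f_8 = 2·(-320) - 4·(-96) = -256
f_9 = 2·(-256) - 4·(-320) = 768
f_{10} = 2·768 - 4·(-256) = 2560
f_{11} = 2·2560 - 4·768 = 2048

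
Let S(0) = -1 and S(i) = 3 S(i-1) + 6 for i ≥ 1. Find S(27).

15251194969971

The fixed point is 6/(1 - 3) = -3, so S(i) + 3 = 3(S(i-1) + 3).
Hence S(i) = 2·3^i - 3.
S(27) = 2·3^{27} - 3 = 2·7625597484987 - 3 = 15251194969971.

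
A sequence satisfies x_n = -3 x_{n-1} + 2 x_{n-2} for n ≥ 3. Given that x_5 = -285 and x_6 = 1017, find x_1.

Rearranging, x_{n-2} = (x_n + 3 x_{n-1}) / 2.
x_4 = (1017 + 3·(-285)) / 2 = 162/2 = 81
x_3 = (-285 + 3·81) / 2 = -42/2 = -21
x_2 = (81 + 3·(-21)) / 2 = 18/2 = 9
x_1 = (-21 + 3·9) / 2 = 6/2 = 3

3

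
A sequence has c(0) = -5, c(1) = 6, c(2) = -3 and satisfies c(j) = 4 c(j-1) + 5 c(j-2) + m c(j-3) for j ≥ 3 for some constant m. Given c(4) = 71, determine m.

-1

c(3) = 18 - 5m
c(4) = 57 - 14m
So 57 - 14m = 71, giving m = -1.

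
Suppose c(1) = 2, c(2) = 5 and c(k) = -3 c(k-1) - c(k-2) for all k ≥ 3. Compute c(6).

317

c(3) = -3*5 - 2 = -17
c(4) = -3*(-17) - 5 = 46
c(5) = -3*46 - (-17) = -121
c(6) = -3*(-121) - 46 = 317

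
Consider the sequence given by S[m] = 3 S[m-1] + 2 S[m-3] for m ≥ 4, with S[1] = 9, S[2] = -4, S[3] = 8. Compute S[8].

S[4] = 3(8) + 2(9) = 42
S[5] = 3(42) + 2(-4) = 118
S[6] = 3(118) + 2(8) = 370
S[7] = 3(370) + 2(42) = 1194
S[8] = 3(1194) + 2(118) = 3818

3818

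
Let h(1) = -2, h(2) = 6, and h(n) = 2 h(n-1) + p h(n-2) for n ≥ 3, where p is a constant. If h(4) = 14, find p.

-5

h(3) = 12 - 2p
h(4) = 24 + 2p
So 24 + 2p = 14, giving p = -5.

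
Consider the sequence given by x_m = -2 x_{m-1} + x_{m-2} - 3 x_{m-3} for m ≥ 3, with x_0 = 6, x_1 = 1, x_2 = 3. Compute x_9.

x_3 = -2·3 + 1 - 3·6 = -23
x_4 = -2·(-23) + 3 - 3·1 = 46
x_5 = -2·46 + (-23) - 3·3 = -124
x_6 = -2·(-124) + 46 - 3·(-23) = 363
x_7 = -2·363 + (-124) - 3·46 = -988
x_8 = -2·(-988) + 363 - 3·(-124) = 2711
x_9 = -2·2711 + (-988) - 3·363 = -7499

-7499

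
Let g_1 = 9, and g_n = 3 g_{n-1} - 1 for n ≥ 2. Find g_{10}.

167306

g_2 = 3·9 - 1 = 26
g_3 = 3·26 - 1 = 77
g_4 = 3·77 - 1 = 230
g_5 = 3·230 - 1 = 689
g_6 = 3·689 - 1 = 2066
g_7 = 3·2066 - 1 = 6197
g_8 = 3·6197 - 1 = 18590
g_9 = 3·18590 - 1 = 55769
g_{10} = 3·55769 - 1 = 167306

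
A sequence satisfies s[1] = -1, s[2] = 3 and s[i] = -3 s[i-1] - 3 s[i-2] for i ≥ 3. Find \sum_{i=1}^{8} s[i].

s[3] = -3·3 - 3·(-1) = -6
s[4] = -3·(-6) - 3·3 = 9
s[5] = -3·9 - 3·(-6) = -9
s[6] = -3·(-9) - 3·9 = 0
s[7] = -3·0 - 3·(-9) = 27
s[8] = -3·27 - 3·0 = -81
Sum = (-1) + 3 + (-6) + 9 + (-9) + 0 + 27 + (-81) = -58

-58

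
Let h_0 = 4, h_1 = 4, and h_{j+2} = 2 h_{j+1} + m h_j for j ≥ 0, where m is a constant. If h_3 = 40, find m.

h_2 = 8 + 4m
h_3 = 16 + 12m
So 16 + 12m = 40, giving m = 2.

2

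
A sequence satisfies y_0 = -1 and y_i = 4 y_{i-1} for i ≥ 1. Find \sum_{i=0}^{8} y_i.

-87381

y_1 = 4(-1) = -4
y_2 = 4(-4) = -16
y_3 = 4(-16) = -64
y_4 = 4(-64) = -256
y_5 = 4(-256) = -1024
y_6 = 4(-1024) = -4096
y_7 = 4(-4096) = -16384
y_8 = 4(-16384) = -65536
Sum = (-1) + (-4) + (-16) + (-64) + (-256) + (-1024) + (-4096) + (-16384) + (-65536) = -87381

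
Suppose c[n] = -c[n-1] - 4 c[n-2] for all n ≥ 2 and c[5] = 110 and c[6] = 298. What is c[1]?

-6

Rearranging, c[n-2] = (c[n] + c[n-1]) / -4.
c[4] = (298 + 110) / -4 = 408/-4 = -102
c[3] = (110 + (-102)) / -4 = 8/-4 = -2
c[2] = (-102 + (-2)) / -4 = -104/-4 = 26
c[1] = (-2 + 26) / -4 = 24/-4 = -6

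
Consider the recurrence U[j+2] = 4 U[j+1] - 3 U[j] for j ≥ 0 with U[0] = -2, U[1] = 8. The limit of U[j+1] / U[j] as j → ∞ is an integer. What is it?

3

The characteristic equation is r^2 - 4r + 3 = 0, which factors as (r - 3)(r - 1) = 0.
So the roots are 3 and 1. Since |3| > |1| and the coefficient of 3^j is non-zero, the ratio tends to 3.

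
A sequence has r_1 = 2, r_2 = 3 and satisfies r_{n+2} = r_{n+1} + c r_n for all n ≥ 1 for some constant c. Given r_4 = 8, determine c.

r_3 = 3 + 2c
r_4 = 3 + 5c
So 3 + 5c = 8, giving c = 1.

1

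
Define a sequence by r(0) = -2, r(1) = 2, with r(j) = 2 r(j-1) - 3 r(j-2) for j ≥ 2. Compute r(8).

r(2) = 2*2 - 3*(-2) = 10
r(3) = 2*10 - 3*2 = 14
r(4) = 2*14 - 3*10 = -2
r(5) = 2*(-2) - 3*14 = -46
r(6) = 2*(-46) - 3*(-2) = -86
r(7) = 2*(-86) - 3*(-46) = -34
r(8) = 2*(-34) - 3*(-86) = 190

190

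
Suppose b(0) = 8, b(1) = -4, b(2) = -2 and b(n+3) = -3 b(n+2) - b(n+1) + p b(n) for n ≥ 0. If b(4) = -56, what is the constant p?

1

b(3) = 10 + 8p
b(4) = -28 - 28p
So -28 - 28p = -56, giving p = 1.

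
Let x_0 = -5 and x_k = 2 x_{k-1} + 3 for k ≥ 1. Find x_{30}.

The fixed point is 3/(1 - 2) = -3, so x_k + 3 = 2(x_{k-1} + 3).
Hence x_k = -2·2^k - 3.
x_{30} = -2·2^{30} - 3 = -2·1073741824 - 3 = -2147483651.

-2147483651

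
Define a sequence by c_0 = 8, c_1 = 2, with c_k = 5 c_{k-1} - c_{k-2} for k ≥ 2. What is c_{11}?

c_2 = 5·2 - 8 = 2
c_3 = 5·2 - 2 = 8
c_4 = 5·8 - 2 = 38
c_5 = 5·38 - 8 = 182
c_6 = 5·182 - 38 = 872
c_7 = 5·872 - 182 = 4178
c_8 = 5·4178 - 872 = 20018
c_9 = 5·20018 - 4178 = 95912
c_{10} = 5·95912 - 20018 = 459542
c_{11} = 5·459542 - 95912 = 2201798

2201798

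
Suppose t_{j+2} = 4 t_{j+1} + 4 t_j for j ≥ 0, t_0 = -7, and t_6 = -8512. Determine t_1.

2

Let t_1 = y.
t_2 = -28 + 4y
t_3 = -112 + 20y
t_4 = -560 + 96y
t_5 = -2688 + 464y
t_6 = -12992 + 2240y
So -12992 + 2240y = -8512, giving y = 2.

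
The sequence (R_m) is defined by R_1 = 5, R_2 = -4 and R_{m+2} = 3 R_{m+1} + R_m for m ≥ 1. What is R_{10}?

R_3 = 3*(-4) + 5 = -7
R_4 = 3*(-7) + (-4) = -25
R_5 = 3*(-25) + (-7) = -82
R_6 = 3*(-82) + (-25) = -271
R_7 = 3*(-271) + (-82) = -895
R_8 = 3*(-895) + (-271) = -2956
R_9 = 3*(-2956) + (-895) = -9763
R_{10} = 3*(-9763) + (-2956) = -32245

-32245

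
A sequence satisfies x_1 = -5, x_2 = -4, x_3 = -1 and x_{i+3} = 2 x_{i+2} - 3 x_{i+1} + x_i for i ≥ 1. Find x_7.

-18

x_4 = 2(-1) - 3(-4) + (-5) = 5
x_5 = 2(5) - 3(-1) + (-4) = 9
x_6 = 2(9) - 3(5) + (-1) = 2
x_7 = 2(2) - 3(9) + 5 = -18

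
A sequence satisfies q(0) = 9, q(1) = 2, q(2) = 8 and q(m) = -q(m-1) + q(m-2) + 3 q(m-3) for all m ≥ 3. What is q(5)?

52

q(3) = -8 + 2 + 3(9) = 21
q(4) = -21 + 8 + 3(2) = -7
q(5) = -(-7) + 21 + 3(8) = 52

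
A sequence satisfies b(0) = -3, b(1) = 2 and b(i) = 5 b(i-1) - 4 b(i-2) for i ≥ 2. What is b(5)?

1702

b(2) = 5(2) - 4(-3) = 22
b(3) = 5(22) - 4(2) = 102
b(4) = 5(102) - 4(22) = 422
b(5) = 5(422) - 4(102) = 1702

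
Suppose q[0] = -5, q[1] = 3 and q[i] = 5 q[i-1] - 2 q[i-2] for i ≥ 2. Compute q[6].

11345

q[2] = 5·3 - 2·(-5) = 25
q[3] = 5·25 - 2·3 = 119
q[4] = 5·119 - 2·25 = 545
q[5] = 5·545 - 2·119 = 2487
q[6] = 5·2487 - 2·545 = 11345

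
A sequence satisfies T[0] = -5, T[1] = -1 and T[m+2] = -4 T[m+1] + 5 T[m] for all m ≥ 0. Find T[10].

-6510421

T[2] = -4*(-1) + 5*(-5) = -21
T[3] = -4*(-21) + 5*(-1) = 79
T[4] = -4*79 + 5*(-21) = -421
T[5] = -4*(-421) + 5*79 = 2079
T[6] = -4*2079 + 5*(-421) = -10421
T[7] = -4*(-10421) + 5*2079 = 52079
T[8] = -4*52079 + 5*(-10421) = -260421
T[9] = -4*(-260421) + 5*52079 = 1302079
T[10] = -4*1302079 + 5*(-260421) = -6510421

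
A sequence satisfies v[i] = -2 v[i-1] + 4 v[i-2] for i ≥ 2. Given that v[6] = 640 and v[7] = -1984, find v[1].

5

Rearranging, v[i-2] = (v[i] + 2 v[i-1]) / 4.
v[5] = (-1984 + 2·640) / 4 = -704/4 = -176
v[4] = (640 + 2·(-176)) / 4 = 288/4 = 72
v[3] = (-176 + 2·72) / 4 = -32/4 = -8
v[2] = (72 + 2·(-8)) / 4 = 56/4 = 14
v[1] = (-8 + 2·14) / 4 = 20/4 = 5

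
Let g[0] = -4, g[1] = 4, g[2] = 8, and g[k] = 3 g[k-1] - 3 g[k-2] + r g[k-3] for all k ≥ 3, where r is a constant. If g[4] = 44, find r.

-4

g[3] = 12 - 4r
g[4] = 12 - 8r
So 12 - 8r = 44, giving r = -4.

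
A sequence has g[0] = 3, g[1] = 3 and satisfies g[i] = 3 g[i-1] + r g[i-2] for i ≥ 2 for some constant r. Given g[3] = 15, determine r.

-1

g[2] = 9 + 3r
g[3] = 27 + 12r
So 27 + 12r = 15, giving r = -1.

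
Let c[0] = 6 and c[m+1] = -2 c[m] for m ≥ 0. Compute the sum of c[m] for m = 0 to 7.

c[1] = -2*6 = -12
c[2] = -2*(-12) = 24
c[3] = -2*24 = -48
c[4] = -2*(-48) = 96
c[5] = -2*96 = -192
c[6] = -2*(-192) = 384
c[7] = -2*384 = -768
Sum = 6 + (-12) + 24 + (-48) + 96 + (-192) + 384 + (-768) = -510

-510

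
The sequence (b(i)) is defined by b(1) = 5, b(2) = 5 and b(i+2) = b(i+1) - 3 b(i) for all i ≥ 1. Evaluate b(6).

80

b(3) = 5 - 3*5 = -10
b(4) = (-10) - 3*5 = -25
b(5) = (-25) - 3*(-10) = 5
b(6) = 5 - 3*(-25) = 80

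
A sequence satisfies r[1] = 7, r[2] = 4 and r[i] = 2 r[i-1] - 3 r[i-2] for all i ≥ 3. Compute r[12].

-590

r[3] = 2*4 - 3*7 = -13
r[4] = 2*(-13) - 3*4 = -38
r[5] = 2*(-38) - 3*(-13) = -37
r[6] = 2*(-37) - 3*(-38) = 40
r[7] = 2*40 - 3*(-37) = 191
r[8] = 2*191 - 3*40 = 262
r[9] = 2*262 - 3*191 = -49
r[10] = 2*(-49) - 3*262 = -884
r[11] = 2*(-884) - 3*(-49) = -1621
r[12] = 2*(-1621) - 3*(-884) = -590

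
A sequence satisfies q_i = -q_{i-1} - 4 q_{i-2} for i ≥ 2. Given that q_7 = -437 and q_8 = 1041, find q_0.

Rearranging, q_{i-2} = (q_i + q_{i-1}) / -4.
q_6 = (1041 + (-437)) / -4 = 604/-4 = -151
q_5 = (-437 + (-151)) / -4 = -588/-4 = 147
q_4 = (-151 + 147) / -4 = -4/-4 = 1
q_3 = (147 + 1) / -4 = 148/-4 = -37
q_2 = (1 + (-37)) / -4 = -36/-4 = 9
q_1 = (-37 + 9) / -4 = -28/-4 = 7
q_0 = (9 + 7) / -4 = 16/-4 = -4

-4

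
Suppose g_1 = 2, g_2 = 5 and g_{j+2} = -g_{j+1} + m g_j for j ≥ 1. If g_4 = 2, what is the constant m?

-1

g_3 = -5 + 2m
g_4 = 5 + 3m
So 5 + 3m = 2, giving m = -1.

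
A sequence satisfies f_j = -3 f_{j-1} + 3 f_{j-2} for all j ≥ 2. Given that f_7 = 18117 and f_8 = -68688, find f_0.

Rearranging, f_{j-2} = (f_j + 3 f_{j-1}) / 3.
f_6 = (-68688 + 3·18117) / 3 = -14337/3 = -4779
f_5 = (18117 + 3·(-4779)) / 3 = 3780/3 = 1260
f_4 = (-4779 + 3·1260) / 3 = -999/3 = -333
f_3 = (1260 + 3·(-333)) / 3 = 261/3 = 87
f_2 = (-333 + 3·87) / 3 = -72/3 = -24
f_1 = (87 + 3·(-24)) / 3 = 15/3 = 5
f_0 = (-24 + 3·5) / 3 = -9/3 = -3

-3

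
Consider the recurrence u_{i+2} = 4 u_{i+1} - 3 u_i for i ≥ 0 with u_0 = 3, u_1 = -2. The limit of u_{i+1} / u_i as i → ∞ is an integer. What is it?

3

The characteristic equation is r^2 - 4r + 3 = 0, which factors as (r - 3)(r - 1) = 0.
So the roots are 3 and 1. Since |3| > |1| and the coefficient of 3^i is non-zero, the ratio tends to 3.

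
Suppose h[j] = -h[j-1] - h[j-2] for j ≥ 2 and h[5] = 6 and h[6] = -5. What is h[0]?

-5

Rearranging, h[j-2] = -(h[j] + h[j-1]).
h[4] = -(-5 + 6) = -1
h[3] = -(6 + (-1)) = -5
h[2] = -(-1 + (-5)) = 6
h[1] = -(-5 + 6) = -1
h[0] = -(6 + (-1)) = -5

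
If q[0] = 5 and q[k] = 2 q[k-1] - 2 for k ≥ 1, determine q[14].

The fixed point is -2/(1 - 2) = 2, so q[k] - 2 = 2(q[k-1] - 2).
Hence q[k] = 3·2^k + 2.
q[14] = 3·2^{14} + 2 = 3·16384 + 2 = 49154.

49154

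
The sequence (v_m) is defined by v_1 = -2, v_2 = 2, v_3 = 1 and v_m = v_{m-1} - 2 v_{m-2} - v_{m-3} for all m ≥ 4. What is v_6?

v_4 = 1 - 2·2 - (-2) = -1
v_5 = (-1) - 2·1 - 2 = -5
v_6 = (-5) - 2·(-1) - 1 = -4

-4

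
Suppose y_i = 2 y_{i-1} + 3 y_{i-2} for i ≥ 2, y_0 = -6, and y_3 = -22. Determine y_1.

Let y_1 = w.
y_2 = -18 + 2w
y_3 = -36 + 7w
So -36 + 7w = -22, giving w = 2.

2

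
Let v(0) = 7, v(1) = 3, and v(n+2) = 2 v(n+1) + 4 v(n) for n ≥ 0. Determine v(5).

912

v(2) = 2(3) + 4(7) = 34
v(3) = 2(34) + 4(3) = 80
v(4) = 2(80) + 4(34) = 296
v(5) = 2(296) + 4(80) = 912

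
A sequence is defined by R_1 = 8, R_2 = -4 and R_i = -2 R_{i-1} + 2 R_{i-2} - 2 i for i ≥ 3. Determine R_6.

R_3 = -2(-4) + 2(8) - 6 = 18
R_4 = -2(18) + 2(-4) - 8 = -52
R_5 = -2(-52) + 2(18) - 10 = 130
R_6 = -2(130) + 2(-52) - 12 = -376

-376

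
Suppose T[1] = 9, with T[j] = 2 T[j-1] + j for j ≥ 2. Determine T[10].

6132

T[2] = 2(9) + 2 = 20
T[3] = 2(20) + 3 = 43
T[4] = 2(43) + 4 = 90
T[5] = 2(90) + 5 = 185
T[6] = 2(185) + 6 = 376
T[7] = 2(376) + 7 = 759
T[8] = 2(759) + 8 = 1526
T[9] = 2(1526) + 9 = 3061
T[10] = 2(3061) + 10 = 6132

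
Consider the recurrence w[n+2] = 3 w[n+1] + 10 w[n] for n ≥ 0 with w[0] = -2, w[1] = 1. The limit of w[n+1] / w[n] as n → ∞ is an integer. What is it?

5

The characteristic equation is r^2 - 3r - 10 = 0, which factors as (r - 5)(r + 2) = 0.
So the roots are 5 and -2. Since |5| > |-2| and the coefficient of 5^n is non-zero, the ratio tends to 5.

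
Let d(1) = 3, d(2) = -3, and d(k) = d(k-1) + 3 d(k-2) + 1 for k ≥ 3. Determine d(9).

391

d(3) = (-3) + 3·3 + 1 = 7
d(4) = 7 + 3·(-3) + 1 = -1
d(5) = (-1) + 3·7 + 1 = 21
d(6) = 21 + 3·(-1) + 1 = 19
d(7) = 19 + 3·21 + 1 = 83
d(8) = 83 + 3·19 + 1 = 141
d(9) = 141 + 3·83 + 1 = 391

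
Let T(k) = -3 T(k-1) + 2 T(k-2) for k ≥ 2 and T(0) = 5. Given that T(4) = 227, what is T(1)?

-3

Let T(1) = x.
T(2) = 10 - 3x
T(3) = -30 + 11x
T(4) = 110 - 39x
So 110 - 39x = 227, giving x = -3.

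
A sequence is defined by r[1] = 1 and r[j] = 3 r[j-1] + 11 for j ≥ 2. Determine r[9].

r[2] = 3·1 + 11 = 14
r[3] = 3·14 + 11 = 53
r[4] = 3·53 + 11 = 170
r[5] = 3·170 + 11 = 521
r[6] = 3·521 + 11 = 1574
r[7] = 3·1574 + 11 = 4733
r[8] = 3·4733 + 11 = 14210
r[9] = 3·14210 + 11 = 42641

42641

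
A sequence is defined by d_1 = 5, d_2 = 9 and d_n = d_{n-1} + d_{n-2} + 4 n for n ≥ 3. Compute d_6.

d_3 = 9 + 5 + 12 = 26
d_4 = 26 + 9 + 16 = 51
d_5 = 51 + 26 + 20 = 97
d_6 = 97 + 51 + 24 = 172

172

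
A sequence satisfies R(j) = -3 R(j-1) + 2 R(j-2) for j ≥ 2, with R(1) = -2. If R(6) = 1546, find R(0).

2

Let R(0) = y.
R(2) = 6 + 2y
R(3) = -22 - 6y
R(4) = 78 + 22y
R(5) = -278 - 78y
R(6) = 990 + 278y
So 990 + 278y = 1546, giving y = 2.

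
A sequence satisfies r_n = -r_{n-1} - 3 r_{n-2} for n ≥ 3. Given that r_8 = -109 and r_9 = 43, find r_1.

-2

Rearranging, r_{n-2} = (r_n + r_{n-1}) / -3.
r_7 = (43 + (-109)) / -3 = -66/-3 = 22
r_6 = (-109 + 22) / -3 = -87/-3 = 29
r_5 = (22 + 29) / -3 = 51/-3 = -17
r_4 = (29 + (-17)) / -3 = 12/-3 = -4
r_3 = (-17 + (-4)) / -3 = -21/-3 = 7
r_2 = (-4 + 7) / -3 = 3/-3 = -1
r_1 = (7 + (-1)) / -3 = 6/-3 = -2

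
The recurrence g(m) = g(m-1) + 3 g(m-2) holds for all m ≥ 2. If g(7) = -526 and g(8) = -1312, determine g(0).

Rearranging, g(m-2) = (g(m) - g(m-1)) / 3.
g(6) = (-1312 - (-526)) / 3 = -786/3 = -262
g(5) = (-526 - (-262)) / 3 = -264/3 = -88
g(4) = (-262 - (-88)) / 3 = -174/3 = -58
g(3) = (-88 - (-58)) / 3 = -30/3 = -10
g(2) = (-58 - (-10)) / 3 = -48/3 = -16
g(1) = (-10 - (-16)) / 3 = 6/3 = 2
g(0) = (-16 - 2) / 3 = -18/3 = -6

-6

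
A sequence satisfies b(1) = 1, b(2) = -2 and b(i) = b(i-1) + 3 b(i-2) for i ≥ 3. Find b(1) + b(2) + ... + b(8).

b(3) = (-2) + 3*1 = 1
b(4) = 1 + 3*(-2) = -5
b(5) = (-5) + 3*1 = -2
b(6) = (-2) + 3*(-5) = -17
b(7) = (-17) + 3*(-2) = -23
b(8) = (-23) + 3*(-17) = -74
Sum = 1 + (-2) + 1 + (-5) + (-2) + (-17) + (-23) + (-74) = -121

-121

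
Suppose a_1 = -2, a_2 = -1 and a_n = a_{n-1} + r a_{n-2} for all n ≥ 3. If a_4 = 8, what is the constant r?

-3

a_3 = -1 - 2r
a_4 = -1 - 3r
So -1 - 3r = 8, giving r = -3.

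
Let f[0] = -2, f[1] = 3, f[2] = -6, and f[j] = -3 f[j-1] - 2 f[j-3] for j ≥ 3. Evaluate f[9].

23776

f[3] = -3(-6) - 2(-2) = 22
f[4] = -3(22) - 2(3) = -72
f[5] = -3(-72) - 2(-6) = 228
f[6] = -3(228) - 2(22) = -728
f[7] = -3(-728) - 2(-72) = 2328
f[8] = -3(2328) - 2(228) = -7440
f[9] = -3(-7440) - 2(-728) = 23776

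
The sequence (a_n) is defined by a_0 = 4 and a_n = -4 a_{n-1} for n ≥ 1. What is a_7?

-65536

a_1 = -4·4 = -16
a_2 = -4·(-16) = 64
a_3 = -4·64 = -256
a_4 = -4·(-256) = 1024
a_5 = -4·1024 = -4096
a_6 = -4·(-4096) = 16384
a_7 = -4·16384 = -65536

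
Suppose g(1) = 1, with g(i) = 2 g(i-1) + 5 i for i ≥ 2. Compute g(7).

979

g(2) = 2·1 + 10 = 12
g(3) = 2·12 + 15 = 39
g(4) = 2·39 + 20 = 98
g(5) = 2·98 + 25 = 221
g(6) = 2·221 + 30 = 472
g(7) = 2·472 + 35 = 979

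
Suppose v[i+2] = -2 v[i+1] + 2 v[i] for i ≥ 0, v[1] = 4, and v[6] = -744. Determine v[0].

-3

Let v[0] = z.
v[2] = -8 + 2z
v[3] = 24 - 4z
v[4] = -64 + 12z
v[5] = 176 - 32z
v[6] = -480 + 88z
So -480 + 88z = -744, giving z = -3.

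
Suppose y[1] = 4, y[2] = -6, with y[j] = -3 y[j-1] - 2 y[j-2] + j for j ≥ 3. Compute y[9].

742

y[3] = -3·(-6) - 2·4 + 3 = 13
y[4] = -3·13 - 2·(-6) + 4 = -23
y[5] = -3·(-23) - 2·13 + 5 = 48
y[6] = -3·48 - 2·(-23) + 6 = -92
y[7] = -3·(-92) - 2·48 + 7 = 187
y[8] = -3·187 - 2·(-92) + 8 = -369
y[9] = -3·(-369) - 2·187 + 9 = 742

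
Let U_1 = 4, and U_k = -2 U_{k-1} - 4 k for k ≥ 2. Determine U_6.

-208

U_2 = -2·4 - 8 = -16
U_3 = -2·(-16) - 12 = 20
U_4 = -2·20 - 16 = -56
U_5 = -2·(-56) - 20 = 92
U_6 = -2·92 - 24 = -208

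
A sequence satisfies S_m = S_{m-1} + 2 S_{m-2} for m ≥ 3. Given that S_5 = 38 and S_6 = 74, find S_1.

3

Rearranging, S_{m-2} = (S_m - S_{m-1}) / 2.
S_4 = (74 - 38) / 2 = 36/2 = 18
S_3 = (38 - 18) / 2 = 20/2 = 10
S_2 = (18 - 10) / 2 = 8/2 = 4
S_1 = (10 - 4) / 2 = 6/2 = 3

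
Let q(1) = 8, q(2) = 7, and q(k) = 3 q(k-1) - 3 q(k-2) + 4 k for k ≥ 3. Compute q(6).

135

q(3) = 3(7) - 3(8) + 12 = 9
q(4) = 3(9) - 3(7) + 16 = 22
q(5) = 3(22) - 3(9) + 20 = 59
q(6) = 3(59) - 3(22) + 24 = 135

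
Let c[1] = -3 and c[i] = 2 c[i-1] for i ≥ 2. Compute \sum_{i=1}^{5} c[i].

c[2] = 2*(-3) = -6
c[3] = 2*(-6) = -12
c[4] = 2*(-12) = -24
c[5] = 2*(-24) = -48
Sum = (-3) + (-6) + (-12) + (-24) + (-48) = -93

-93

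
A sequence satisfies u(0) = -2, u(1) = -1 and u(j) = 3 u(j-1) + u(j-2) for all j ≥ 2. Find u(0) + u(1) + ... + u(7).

u(2) = 3*(-1) + (-2) = -5
u(3) = 3*(-5) + (-1) = -16
u(4) = 3*(-16) + (-5) = -53
u(5) = 3*(-53) + (-16) = -175
u(6) = 3*(-175) + (-53) = -578
u(7) = 3*(-578) + (-175) = -1909
Sum = (-2) + (-1) + (-5) + (-16) + (-53) + (-175) + (-578) + (-1909) = -2739

-2739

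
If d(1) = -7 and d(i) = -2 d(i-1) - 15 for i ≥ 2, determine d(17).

-131077

The fixed point is -15/(1 + 2) = -5, so d(i) + 5 = -2(d(i-1) + 5).
Hence d(i) = -2·(-2)^{i-1} - 5.
d(17) = -2·(-2)^{16} - 5 = -2·65536 - 5 = -131077.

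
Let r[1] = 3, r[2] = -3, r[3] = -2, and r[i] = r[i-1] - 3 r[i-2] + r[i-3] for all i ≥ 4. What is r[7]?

r[4] = (-2) - 3·(-3) + 3 = 10
r[5] = 10 - 3·(-2) + (-3) = 13
r[6] = 13 - 3·10 + (-2) = -19
r[7] = (-19) - 3·13 + 10 = -48

-48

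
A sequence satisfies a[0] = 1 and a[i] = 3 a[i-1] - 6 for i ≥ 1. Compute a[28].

-45753584909919

The fixed point is -6/(1 - 3) = 3, so a[i] - 3 = 3(a[i-1] - 3).
Hence a[i] = -2·3^i + 3.
a[28] = -2·3^{28} + 3 = -2·22876792454961 + 3 = -45753584909919.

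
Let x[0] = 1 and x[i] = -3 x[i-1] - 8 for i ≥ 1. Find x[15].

-43046723

The fixed point is -8/(1 + 3) = -2, so x[i] + 2 = -3(x[i-1] + 2).
Hence x[i] = 3·(-3)^i - 2.
x[15] = 3·(-3)^{15} - 2 = 3·-14348907 - 2 = -43046723.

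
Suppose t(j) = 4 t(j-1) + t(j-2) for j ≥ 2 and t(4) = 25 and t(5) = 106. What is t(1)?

2

Rearranging, t(j-2) = t(j) - 4 t(j-1).
t(3) = 106 - 4(25) = 6
t(2) = 25 - 4(6) = 1
t(1) = 6 - 4(1) = 2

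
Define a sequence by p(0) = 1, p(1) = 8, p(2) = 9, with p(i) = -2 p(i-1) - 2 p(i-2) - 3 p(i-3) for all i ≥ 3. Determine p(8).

p(3) = -2(9) - 2(8) - 3(1) = -37
p(4) = -2(-37) - 2(9) - 3(8) = 32
p(5) = -2(32) - 2(-37) - 3(9) = -17
p(6) = -2(-17) - 2(32) - 3(-37) = 81
p(7) = -2(81) - 2(-17) - 3(32) = -224
p(8) = -2(-224) - 2(81) - 3(-17) = 337

337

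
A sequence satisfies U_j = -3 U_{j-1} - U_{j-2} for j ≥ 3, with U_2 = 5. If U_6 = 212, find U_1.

Let U_1 = x.
U_3 = -15 - x
U_4 = 40 + 3x
U_5 = -105 - 8x
U_6 = 275 + 21x
So 275 + 21x = 212, giving x = -3.

-3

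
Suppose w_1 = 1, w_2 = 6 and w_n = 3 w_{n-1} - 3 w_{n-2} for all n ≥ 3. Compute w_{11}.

-972

w_3 = 3·6 - 3·1 = 15
w_4 = 3·15 - 3·6 = 27
w_5 = 3·27 - 3·15 = 36
w_6 = 3·36 - 3·27 = 27
w_7 = 3·27 - 3·36 = -27
w_8 = 3·(-27) - 3·27 = -162
w_9 = 3·(-162) - 3·(-27) = -405
w_{10} = 3·(-405) - 3·(-162) = -729
w_{11} = 3·(-729) - 3·(-405) = -972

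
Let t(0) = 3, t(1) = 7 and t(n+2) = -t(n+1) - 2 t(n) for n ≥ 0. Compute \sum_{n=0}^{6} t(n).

-31

t(2) = -7 - 2(3) = -13
t(3) = -(-13) - 2(7) = -1
t(4) = -(-1) - 2(-13) = 27
t(5) = -27 - 2(-1) = -25
t(6) = -(-25) - 2(27) = -29
Sum = 3 + 7 + (-13) + (-1) + 27 + (-25) + (-29) = -31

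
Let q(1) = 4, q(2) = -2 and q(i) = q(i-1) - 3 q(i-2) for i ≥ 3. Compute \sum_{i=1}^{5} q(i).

14

q(3) = (-2) - 3*4 = -14
q(4) = (-14) - 3*(-2) = -8
q(5) = (-8) - 3*(-14) = 34
Sum = 4 + (-2) + (-14) + (-8) + 34 = 14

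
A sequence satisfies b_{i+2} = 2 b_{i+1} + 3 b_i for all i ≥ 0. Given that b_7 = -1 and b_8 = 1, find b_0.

1

Rearranging, b_{i-2} = (b_i - 2 b_{i-1}) / 3.
b_6 = (1 - 2·(-1)) / 3 = 3/3 = 1
b_5 = (-1 - 2·1) / 3 = -3/3 = -1
b_4 = (1 - 2·(-1)) / 3 = 3/3 = 1
b_3 = (-1 - 2·1) / 3 = -3/3 = -1
b_2 = (1 - 2·(-1)) / 3 = 3/3 = 1
b_1 = (-1 - 2·1) / 3 = -3/3 = -1
b_0 = (1 - 2·(-1)) / 3 = 3/3 = 1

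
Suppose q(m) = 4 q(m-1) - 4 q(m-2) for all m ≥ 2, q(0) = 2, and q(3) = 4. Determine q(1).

Let q(1) = v.
q(2) = -8 + 4v
q(3) = -32 + 12v
So -32 + 12v = 4, giving v = 3.

3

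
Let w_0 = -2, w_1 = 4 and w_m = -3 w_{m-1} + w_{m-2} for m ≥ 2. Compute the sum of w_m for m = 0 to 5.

w_2 = -3*4 + (-2) = -14
w_3 = -3*(-14) + 4 = 46
w_4 = -3*46 + (-14) = -152
w_5 = -3*(-152) + 46 = 502
Sum = (-2) + 4 + (-14) + 46 + (-152) + 502 = 384

384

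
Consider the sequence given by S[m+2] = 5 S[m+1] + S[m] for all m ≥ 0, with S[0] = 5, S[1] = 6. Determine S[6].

S[2] = 5*6 + 5 = 35
S[3] = 5*35 + 6 = 181
S[4] = 5*181 + 35 = 940
S[5] = 5*940 + 181 = 4881
S[6] = 5*4881 + 940 = 25345

25345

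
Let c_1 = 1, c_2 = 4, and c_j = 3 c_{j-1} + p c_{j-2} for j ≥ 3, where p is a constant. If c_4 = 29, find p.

c_3 = 12 + p
c_4 = 36 + 7p
So 36 + 7p = 29, giving p = -1.

-1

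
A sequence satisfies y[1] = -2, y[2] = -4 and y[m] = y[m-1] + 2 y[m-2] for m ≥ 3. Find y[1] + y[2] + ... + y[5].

-62

y[3] = (-4) + 2(-2) = -8
y[4] = (-8) + 2(-4) = -16
y[5] = (-16) + 2(-8) = -32
Sum = (-2) + (-4) + (-8) + (-16) + (-32) = -62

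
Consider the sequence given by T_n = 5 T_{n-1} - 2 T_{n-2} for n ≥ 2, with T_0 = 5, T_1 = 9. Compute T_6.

14875

T_2 = 5·9 - 2·5 = 35
T_3 = 5·35 - 2·9 = 157
T_4 = 5·157 - 2·35 = 715
T_5 = 5·715 - 2·157 = 3261
T_6 = 5·3261 - 2·715 = 14875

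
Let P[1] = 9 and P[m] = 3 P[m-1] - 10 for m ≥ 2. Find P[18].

516560657

The fixed point is -10/(1 - 3) = 5, so P[m] - 5 = 3(P[m-1] - 5).
Hence P[m] = 4·3^{m-1} + 5.
P[18] = 4·3^{17} + 5 = 4·129140163 + 5 = 516560657.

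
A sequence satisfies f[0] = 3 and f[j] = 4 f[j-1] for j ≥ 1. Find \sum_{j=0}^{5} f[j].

f[1] = 4(3) = 12
f[2] = 4(12) = 48
f[3] = 4(48) = 192
f[4] = 4(192) = 768
f[5] = 4(768) = 3072
Sum = 3 + 12 + 48 + 192 + 768 + 3072 = 4095

4095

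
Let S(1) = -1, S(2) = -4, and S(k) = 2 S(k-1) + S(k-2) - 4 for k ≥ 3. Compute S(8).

-1222

S(3) = 2*(-4) + (-1) - 4 = -13
S(4) = 2*(-13) + (-4) - 4 = -34
S(5) = 2*(-34) + (-13) - 4 = -85
S(6) = 2*(-85) + (-34) - 4 = -208
S(7) = 2*(-208) + (-85) - 4 = -505
S(8) = 2*(-505) + (-208) - 4 = -1222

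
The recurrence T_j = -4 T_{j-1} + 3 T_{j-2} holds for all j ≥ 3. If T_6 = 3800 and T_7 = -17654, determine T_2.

Rearranging, T_{j-2} = (T_j + 4 T_{j-1}) / 3.
T_5 = (-17654 + 4·3800) / 3 = -2454/3 = -818
T_4 = (3800 + 4·(-818)) / 3 = 528/3 = 176
T_3 = (-818 + 4·176) / 3 = -114/3 = -38
T_2 = (176 + 4·(-38)) / 3 = 24/3 = 8

8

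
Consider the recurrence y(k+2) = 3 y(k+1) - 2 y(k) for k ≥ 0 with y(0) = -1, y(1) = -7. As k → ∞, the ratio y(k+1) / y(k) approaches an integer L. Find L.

2

The characteristic equation is r^2 - 3r + 2 = 0, which factors as (r - 2)(r - 1) = 0.
So the roots are 2 and 1. Since |2| > |1| and the coefficient of 2^k is non-zero, the ratio tends to 2.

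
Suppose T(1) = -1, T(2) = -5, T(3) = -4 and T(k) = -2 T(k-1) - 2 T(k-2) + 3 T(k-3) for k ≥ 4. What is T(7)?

55

T(4) = -2*(-4) - 2*(-5) + 3*(-1) = 15
T(5) = -2*15 - 2*(-4) + 3*(-5) = -37
T(6) = -2*(-37) - 2*15 + 3*(-4) = 32
T(7) = -2*32 - 2*(-37) + 3*15 = 55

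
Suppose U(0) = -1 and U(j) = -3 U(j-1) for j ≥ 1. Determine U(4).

-81

U(1) = -3*(-1) = 3
U(2) = -3*3 = -9
U(3) = -3*(-9) = 27
U(4) = -3*27 = -81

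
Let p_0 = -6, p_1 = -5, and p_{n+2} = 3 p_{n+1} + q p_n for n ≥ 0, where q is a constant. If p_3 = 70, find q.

-5

p_2 = -15 - 6q
p_3 = -45 - 23q
So -45 - 23q = 70, giving q = -5.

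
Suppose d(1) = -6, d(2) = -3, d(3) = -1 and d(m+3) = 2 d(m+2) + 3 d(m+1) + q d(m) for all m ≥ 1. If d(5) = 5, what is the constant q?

d(4) = -11 - 6q
d(5) = -25 - 15q
So -25 - 15q = 5, giving q = -2.

-2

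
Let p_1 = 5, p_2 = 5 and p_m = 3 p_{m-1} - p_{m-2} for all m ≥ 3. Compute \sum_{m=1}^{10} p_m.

p_3 = 3(5) - 5 = 10
p_4 = 3(10) - 5 = 25
p_5 = 3(25) - 10 = 65
p_6 = 3(65) - 25 = 170
p_7 = 3(170) - 65 = 445
p_8 = 3(445) - 170 = 1165
p_9 = 3(1165) - 445 = 3050
p_{10} = 3(3050) - 1165 = 7985
Sum = 5 + 5 + 10 + 25 + 65 + 170 + 445 + 1165 + 3050 + 7985 = 12925

12925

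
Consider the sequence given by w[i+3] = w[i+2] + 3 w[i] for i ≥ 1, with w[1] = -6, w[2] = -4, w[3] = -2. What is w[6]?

-38

w[4] = (-2) + 3(-6) = -20
w[5] = (-20) + 3(-4) = -32
w[6] = (-32) + 3(-2) = -38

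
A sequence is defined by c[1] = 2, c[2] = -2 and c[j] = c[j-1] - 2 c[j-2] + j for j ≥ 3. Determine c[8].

c[3] = (-2) - 2·2 + 3 = -3
c[4] = (-3) - 2·(-2) + 4 = 5
c[5] = 5 - 2·(-3) + 5 = 16
c[6] = 16 - 2·5 + 6 = 12
c[7] = 12 - 2·16 + 7 = -13
c[8] = (-13) - 2·12 + 8 = -29

-29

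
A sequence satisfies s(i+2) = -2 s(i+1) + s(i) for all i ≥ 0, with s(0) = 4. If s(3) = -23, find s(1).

Let s(1) = v.
s(2) = 4 - 2v
s(3) = -8 + 5v
So -8 + 5v = -23, giving v = -3.

-3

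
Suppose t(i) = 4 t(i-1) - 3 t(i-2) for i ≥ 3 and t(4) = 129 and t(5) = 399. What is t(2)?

9

Rearranging, t(i-2) = (t(i) - 4 t(i-1)) / -3.
t(3) = (399 - 4(129)) / -3 = -117/-3 = 39
t(2) = (129 - 4(39)) / -3 = -27/-3 = 9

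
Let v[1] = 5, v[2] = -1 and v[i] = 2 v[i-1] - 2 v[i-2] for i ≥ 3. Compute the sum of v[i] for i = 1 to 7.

v[3] = 2(-1) - 2(5) = -12
v[4] = 2(-12) - 2(-1) = -22
v[5] = 2(-22) - 2(-12) = -20
v[6] = 2(-20) - 2(-22) = 4
v[7] = 2(4) - 2(-20) = 48
Sum = 5 + (-1) + (-12) + (-22) + (-20) + 4 + 48 = 2

2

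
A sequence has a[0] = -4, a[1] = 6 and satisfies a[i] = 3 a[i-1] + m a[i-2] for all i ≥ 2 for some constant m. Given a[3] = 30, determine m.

4

a[2] = 18 - 4m
a[3] = 54 - 6m
So 54 - 6m = 30, giving m = 4.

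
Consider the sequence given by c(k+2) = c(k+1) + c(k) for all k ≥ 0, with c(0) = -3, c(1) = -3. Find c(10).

-267

c(2) = (-3) + (-3) = -6
c(3) = (-6) + (-3) = -9
c(4) = (-9) + (-6) = -15
c(5) = (-15) + (-9) = -24
c(6) = (-24) + (-15) = -39
c(7) = (-39) + (-24) = -63
c(8) = (-63) + (-39) = -102
c(9) = (-102) + (-63) = -165
c(10) = (-165) + (-102) = -267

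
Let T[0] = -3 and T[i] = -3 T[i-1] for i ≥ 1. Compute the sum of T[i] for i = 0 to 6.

-1641

T[1] = -3·(-3) = 9
T[2] = -3·9 = -27
T[3] = -3·(-27) = 81
T[4] = -3·81 = -243
T[5] = -3·(-243) = 729
T[6] = -3·729 = -2187
Sum = (-3) + 9 + (-27) + 81 + (-243) + 729 + (-2187) = -1641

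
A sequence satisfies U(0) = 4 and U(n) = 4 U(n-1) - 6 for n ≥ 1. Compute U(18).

The fixed point is -6/(1 - 4) = 2, so U(n) - 2 = 4(U(n-1) - 2).
Hence U(n) = 2·4^n + 2.
U(18) = 2·4^{18} + 2 = 2·68719476736 + 2 = 137438953474.

137438953474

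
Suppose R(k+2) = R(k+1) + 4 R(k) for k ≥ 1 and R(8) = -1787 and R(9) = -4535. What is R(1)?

Rearranging, R(k-2) = (R(k) - R(k-1)) / 4.
R(7) = (-4535 - (-1787)) / 4 = -2748/4 = -687
R(6) = (-1787 - (-687)) / 4 = -1100/4 = -275
R(5) = (-687 - (-275)) / 4 = -412/4 = -103
R(4) = (-275 - (-103)) / 4 = -172/4 = -43
R(3) = (-103 - (-43)) / 4 = -60/4 = -15
R(2) = (-43 - (-15)) / 4 = -28/4 = -7
R(1) = (-15 - (-7)) / 4 = -8/4 = -2

-2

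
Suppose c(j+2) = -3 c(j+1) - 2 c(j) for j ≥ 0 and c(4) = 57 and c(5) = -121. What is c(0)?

-3

Rearranging, c(j-2) = (c(j) + 3 c(j-1)) / -2.
c(3) = (-121 + 3(57)) / -2 = 50/-2 = -25
c(2) = (57 + 3(-25)) / -2 = -18/-2 = 9
c(1) = (-25 + 3(9)) / -2 = 2/-2 = -1
c(0) = (9 + 3(-1)) / -2 = 6/-2 = -3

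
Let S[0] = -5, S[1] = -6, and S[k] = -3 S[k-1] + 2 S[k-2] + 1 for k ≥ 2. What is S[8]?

S[2] = -3*(-6) + 2*(-5) + 1 = 9
S[3] = -3*9 + 2*(-6) + 1 = -38
S[4] = -3*(-38) + 2*9 + 1 = 133
S[5] = -3*133 + 2*(-38) + 1 = -474
S[6] = -3*(-474) + 2*133 + 1 = 1689
S[7] = -3*1689 + 2*(-474) + 1 = -6014
S[8] = -3*(-6014) + 2*1689 + 1 = 21421

21421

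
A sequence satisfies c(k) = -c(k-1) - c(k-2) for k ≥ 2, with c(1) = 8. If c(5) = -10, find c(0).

Let c(0) = w.
c(2) = -8 - w
c(3) = w
c(4) = 8
c(5) = -8 - w
So -8 - w = -10, giving w = 2.

2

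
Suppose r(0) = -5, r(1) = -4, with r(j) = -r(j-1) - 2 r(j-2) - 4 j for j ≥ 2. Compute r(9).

r(2) = -(-4) - 2(-5) - 8 = 6
r(3) = -6 - 2(-4) - 12 = -10
r(4) = -(-10) - 2(6) - 16 = -18
r(5) = -(-18) - 2(-10) - 20 = 18
r(6) = -18 - 2(-18) - 24 = -6
r(7) = -(-6) - 2(18) - 28 = -58
r(8) = -(-58) - 2(-6) - 32 = 38
r(9) = -38 - 2(-58) - 36 = 42

42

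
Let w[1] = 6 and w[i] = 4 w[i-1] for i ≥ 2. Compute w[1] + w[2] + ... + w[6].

8190

w[2] = 4(6) = 24
w[3] = 4(24) = 96
w[4] = 4(96) = 384
w[5] = 4(384) = 1536
w[6] = 4(1536) = 6144
Sum = 6 + 24 + 96 + 384 + 1536 + 6144 = 8190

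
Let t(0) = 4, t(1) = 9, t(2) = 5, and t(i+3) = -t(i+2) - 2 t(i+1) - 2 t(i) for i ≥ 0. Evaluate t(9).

t(3) = -5 - 2·9 - 2·4 = -31
t(4) = -(-31) - 2·5 - 2·9 = 3
t(5) = -3 - 2·(-31) - 2·5 = 49
t(6) = -49 - 2·3 - 2·(-31) = 7
t(7) = -7 - 2·49 - 2·3 = -111
t(8) = -(-111) - 2·7 - 2·49 = -1
t(9) = -(-1) - 2·(-111) - 2·7 = 209

209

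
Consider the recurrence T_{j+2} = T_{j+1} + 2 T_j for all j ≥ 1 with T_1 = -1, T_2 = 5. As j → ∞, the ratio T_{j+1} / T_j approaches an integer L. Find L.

2

The characteristic equation is r^2 - r - 2 = 0, which factors as (r - 2)(r + 1) = 0.
So the roots are 2 and -1. Since |2| > |-1| and the coefficient of 2^j is non-zero, the ratio tends to 2.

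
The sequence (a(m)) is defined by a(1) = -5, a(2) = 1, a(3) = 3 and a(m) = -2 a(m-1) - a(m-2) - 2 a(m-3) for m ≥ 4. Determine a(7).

-21

a(4) = -2(3) - 1 - 2(-5) = 3
a(5) = -2(3) - 3 - 2(1) = -11
a(6) = -2(-11) - 3 - 2(3) = 13
a(7) = -2(13) - (-11) - 2(3) = -21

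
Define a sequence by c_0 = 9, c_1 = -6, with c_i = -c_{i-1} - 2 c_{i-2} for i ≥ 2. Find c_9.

48

c_2 = -(-6) - 2*9 = -12
c_3 = -(-12) - 2*(-6) = 24
c_4 = -24 - 2*(-12) = 0
c_5 = -0 - 2*24 = -48
c_6 = -(-48) - 2*0 = 48
c_7 = -48 - 2*(-48) = 48
c_8 = -48 - 2*48 = -144
c_9 = -(-144) - 2*48 = 48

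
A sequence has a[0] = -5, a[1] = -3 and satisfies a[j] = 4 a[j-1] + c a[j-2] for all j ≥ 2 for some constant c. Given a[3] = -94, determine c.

a[2] = -12 - 5c
a[3] = -48 - 23c
So -48 - 23c = -94, giving c = 2.

2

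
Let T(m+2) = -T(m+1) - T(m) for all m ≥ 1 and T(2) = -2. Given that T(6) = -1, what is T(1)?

Let T(1) = v.
T(3) = 2 - v
T(4) = v
T(5) = -2
T(6) = 2 - v
So 2 - v = -1, giving v = 3.

3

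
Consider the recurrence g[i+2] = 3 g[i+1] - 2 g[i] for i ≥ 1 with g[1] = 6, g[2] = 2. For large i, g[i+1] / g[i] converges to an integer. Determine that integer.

2

The characteristic equation is r^2 - 3r + 2 = 0, which factors as (r - 2)(r - 1) = 0.
So the roots are 2 and 1. Since |2| > |1| and the coefficient of 2^i is non-zero, the ratio tends to 2.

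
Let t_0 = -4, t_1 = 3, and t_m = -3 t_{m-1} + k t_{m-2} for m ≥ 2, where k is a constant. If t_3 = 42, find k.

1

t_2 = -9 - 4k
t_3 = 27 + 15k
So 27 + 15k = 42, giving k = 1.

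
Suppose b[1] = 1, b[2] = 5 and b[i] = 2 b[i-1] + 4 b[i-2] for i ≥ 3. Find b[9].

b[3] = 2(5) + 4(1) = 14
b[4] = 2(14) + 4(5) = 48
b[5] = 2(48) + 4(14) = 152
b[6] = 2(152) + 4(48) = 496
b[7] = 2(496) + 4(152) = 1600
b[8] = 2(1600) + 4(496) = 5184
b[9] = 2(5184) + 4(1600) = 16768

16768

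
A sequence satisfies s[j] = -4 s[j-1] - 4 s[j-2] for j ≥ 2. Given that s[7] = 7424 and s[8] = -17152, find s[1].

8

Rearranging, s[j-2] = (s[j] + 4 s[j-1]) / -4.
s[6] = (-17152 + 4·7424) / -4 = 12544/-4 = -3136
s[5] = (7424 + 4·(-3136)) / -4 = -5120/-4 = 1280
s[4] = (-3136 + 4·1280) / -4 = 1984/-4 = -496
s[3] = (1280 + 4·(-496)) / -4 = -704/-4 = 176
s[2] = (-496 + 4·176) / -4 = 208/-4 = -52
s[1] = (176 + 4·(-52)) / -4 = -32/-4 = 8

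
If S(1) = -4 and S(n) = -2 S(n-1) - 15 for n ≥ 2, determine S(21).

The fixed point is -15/(1 + 2) = -5, so S(n) + 5 = -2(S(n-1) + 5).
Hence S(n) = 1·(-2)^{n-1} - 5.
S(21) = 1·(-2)^{20} - 5 = 1·1048576 - 5 = 1048571.

1048571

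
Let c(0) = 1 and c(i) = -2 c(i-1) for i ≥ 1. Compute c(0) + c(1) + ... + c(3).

-5

c(1) = -2·1 = -2
c(2) = -2·(-2) = 4
c(3) = -2·4 = -8
Sum = 1 + (-2) + 4 + (-8) = -5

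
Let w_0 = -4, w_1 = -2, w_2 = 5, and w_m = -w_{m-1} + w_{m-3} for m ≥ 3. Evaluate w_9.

w_3 = -5 + (-4) = -9
w_4 = -(-9) + (-2) = 7
w_5 = -7 + 5 = -2
w_6 = -(-2) + (-9) = -7
w_7 = -(-7) + 7 = 14
w_8 = -14 + (-2) = -16
w_9 = -(-16) + (-7) = 9

9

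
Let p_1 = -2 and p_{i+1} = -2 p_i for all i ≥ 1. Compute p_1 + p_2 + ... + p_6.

p_2 = -2(-2) = 4
p_3 = -2(4) = -8
p_4 = -2(-8) = 16
p_5 = -2(16) = -32
p_6 = -2(-32) = 64
Sum = (-2) + 4 + (-8) + 16 + (-32) + 64 = 42

42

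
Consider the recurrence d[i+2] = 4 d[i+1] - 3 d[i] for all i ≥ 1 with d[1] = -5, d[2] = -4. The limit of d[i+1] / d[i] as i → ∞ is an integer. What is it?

The characteristic equation is r^2 - 4r + 3 = 0, which factors as (r - 3)(r - 1) = 0.
So the roots are 3 and 1. Since |3| > |1| and the coefficient of 3^i is non-zero, the ratio tends to 3.

3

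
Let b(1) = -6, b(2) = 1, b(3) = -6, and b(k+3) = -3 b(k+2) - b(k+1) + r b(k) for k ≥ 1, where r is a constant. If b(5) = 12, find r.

b(4) = 17 - 6r
b(5) = -45 + 19r
So -45 + 19r = 12, giving r = 3.

3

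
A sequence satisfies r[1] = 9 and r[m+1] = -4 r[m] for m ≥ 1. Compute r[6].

-9216

r[2] = -4(9) = -36
r[3] = -4(-36) = 144
r[4] = -4(144) = -576
r[5] = -4(-576) = 2304
r[6] = -4(2304) = -9216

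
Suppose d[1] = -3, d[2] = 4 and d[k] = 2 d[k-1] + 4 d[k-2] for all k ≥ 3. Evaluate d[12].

26624

d[3] = 2(4) + 4(-3) = -4
d[4] = 2(-4) + 4(4) = 8
d[5] = 2(8) + 4(-4) = 0
d[6] = 2(0) + 4(8) = 32
d[7] = 2(32) + 4(0) = 64
d[8] = 2(64) + 4(32) = 256
d[9] = 2(256) + 4(64) = 768
d[10] = 2(768) + 4(256) = 2560
d[11] = 2(2560) + 4(768) = 8192
d[12] = 2(8192) + 4(2560) = 26624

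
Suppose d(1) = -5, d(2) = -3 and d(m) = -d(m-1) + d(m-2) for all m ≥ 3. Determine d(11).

-5

d(3) = -(-3) + (-5) = -2
d(4) = -(-2) + (-3) = -1
d(5) = -(-1) + (-2) = -1
d(6) = -(-1) + (-1) = 0
d(7) = -0 + (-1) = -1
d(8) = -(-1) + 0 = 1
d(9) = -1 + (-1) = -2
d(10) = -(-2) + 1 = 3
d(11) = -3 + (-2) = -5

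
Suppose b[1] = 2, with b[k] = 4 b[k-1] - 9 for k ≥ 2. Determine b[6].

b[2] = 4*2 - 9 = -1
b[3] = 4*(-1) - 9 = -13
b[4] = 4*(-13) - 9 = -61
b[5] = 4*(-61) - 9 = -253
b[6] = 4*(-253) - 9 = -1021

-1021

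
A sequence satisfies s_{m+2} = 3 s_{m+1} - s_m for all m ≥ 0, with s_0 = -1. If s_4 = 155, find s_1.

Let s_1 = z.
s_2 = 1 + 3z
s_3 = 3 + 8z
s_4 = 8 + 21z
So 8 + 21z = 155, giving z = 7.

7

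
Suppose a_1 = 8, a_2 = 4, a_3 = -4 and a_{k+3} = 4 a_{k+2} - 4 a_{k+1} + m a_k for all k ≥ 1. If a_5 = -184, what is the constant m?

a_4 = -32 + 8m
a_5 = -112 + 36m
So -112 + 36m = -184, giving m = -2.

-2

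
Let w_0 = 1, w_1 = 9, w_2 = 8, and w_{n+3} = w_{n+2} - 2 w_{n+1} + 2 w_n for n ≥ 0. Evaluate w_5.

w_3 = 8 - 2·9 + 2·1 = -8
w_4 = (-8) - 2·8 + 2·9 = -6
w_5 = (-6) - 2·(-8) + 2·8 = 26

26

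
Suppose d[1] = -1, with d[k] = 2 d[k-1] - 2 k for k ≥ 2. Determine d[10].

-3560

d[2] = 2*(-1) - 4 = -6
d[3] = 2*(-6) - 6 = -18
d[4] = 2*(-18) - 8 = -44
d[5] = 2*(-44) - 10 = -98
d[6] = 2*(-98) - 12 = -208
d[7] = 2*(-208) - 14 = -430
d[8] = 2*(-430) - 16 = -876
d[9] = 2*(-876) - 18 = -1770
d[10] = 2*(-1770) - 20 = -3560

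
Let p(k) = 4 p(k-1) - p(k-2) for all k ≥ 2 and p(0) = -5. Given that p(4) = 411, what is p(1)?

Let p(1) = v.
p(2) = 5 + 4v
p(3) = 20 + 15v
p(4) = 75 + 56v
So 75 + 56v = 411, giving v = 6.

6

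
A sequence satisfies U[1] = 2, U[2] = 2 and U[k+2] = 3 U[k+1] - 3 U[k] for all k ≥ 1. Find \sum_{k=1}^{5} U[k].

U[3] = 3(2) - 3(2) = 0
U[4] = 3(0) - 3(2) = -6
U[5] = 3(-6) - 3(0) = -18
Sum = 2 + 2 + 0 + (-6) + (-18) = -20

-20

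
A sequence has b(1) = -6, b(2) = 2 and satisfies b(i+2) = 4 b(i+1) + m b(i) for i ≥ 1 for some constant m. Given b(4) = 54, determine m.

b(3) = 8 - 6m
b(4) = 32 - 22m
So 32 - 22m = 54, giving m = -1.

-1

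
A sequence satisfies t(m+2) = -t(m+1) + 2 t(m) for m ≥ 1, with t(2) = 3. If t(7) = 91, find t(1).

Let t(1) = y.
t(3) = -3 + 2y
t(4) = 9 - 2y
t(5) = -15 + 6y
t(6) = 33 - 10y
t(7) = -63 + 22y
So -63 + 22y = 91, giving y = 7.

7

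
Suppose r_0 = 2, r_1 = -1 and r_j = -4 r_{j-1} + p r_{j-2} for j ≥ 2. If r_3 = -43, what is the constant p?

3

r_2 = 4 + 2p
r_3 = -16 - 9p
So -16 - 9p = -43, giving p = 3.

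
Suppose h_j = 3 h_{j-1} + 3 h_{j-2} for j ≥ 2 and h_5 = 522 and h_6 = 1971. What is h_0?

Rearranging, h_{j-2} = (h_j - 3 h_{j-1}) / 3.
h_4 = (1971 - 3(522)) / 3 = 405/3 = 135
h_3 = (522 - 3(135)) / 3 = 117/3 = 39
h_2 = (135 - 3(39)) / 3 = 18/3 = 6
h_1 = (39 - 3(6)) / 3 = 21/3 = 7
h_0 = (6 - 3(7)) / 3 = -15/3 = -5

-5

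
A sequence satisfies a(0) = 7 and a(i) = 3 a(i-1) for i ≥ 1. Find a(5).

1701

a(1) = 3*7 = 21
a(2) = 3*21 = 63
a(3) = 3*63 = 189
a(4) = 3*189 = 567
a(5) = 3*567 = 1701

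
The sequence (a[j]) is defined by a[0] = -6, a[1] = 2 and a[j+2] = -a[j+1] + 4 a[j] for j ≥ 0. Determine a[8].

a[2] = -2 + 4(-6) = -26
a[3] = -(-26) + 4(2) = 34
a[4] = -34 + 4(-26) = -138
a[5] = -(-138) + 4(34) = 274
a[6] = -274 + 4(-138) = -826
a[7] = -(-826) + 4(274) = 1922
a[8] = -1922 + 4(-826) = -5226

-5226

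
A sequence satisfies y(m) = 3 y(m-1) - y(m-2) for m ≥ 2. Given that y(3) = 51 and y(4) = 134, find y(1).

6

Rearranging, y(m-2) = -(y(m) - 3 y(m-1)).
y(2) = -(134 - 3·51) = 19
y(1) = -(51 - 3·19) = 6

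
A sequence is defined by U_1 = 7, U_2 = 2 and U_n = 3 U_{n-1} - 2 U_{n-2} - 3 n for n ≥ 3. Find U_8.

-2005

U_3 = 3(2) - 2(7) - 9 = -17
U_4 = 3(-17) - 2(2) - 12 = -67
U_5 = 3(-67) - 2(-17) - 15 = -182
U_6 = 3(-182) - 2(-67) - 18 = -430
U_7 = 3(-430) - 2(-182) - 21 = -947
U_8 = 3(-947) - 2(-430) - 24 = -2005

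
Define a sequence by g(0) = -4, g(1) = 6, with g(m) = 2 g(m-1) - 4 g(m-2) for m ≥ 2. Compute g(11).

g(2) = 2·6 - 4·(-4) = 28
g(3) = 2·28 - 4·6 = 32
g(4) = 2·32 - 4·28 = -48
g(5) = 2·(-48) - 4·32 = -224
g(6) = 2·(-224) - 4·(-48) = -256
g(7) = 2·(-256) - 4·(-224) = 384
g(8) = 2·384 - 4·(-256) = 1792
g(9) = 2·1792 - 4·384 = 2048
g(10) = 2·2048 - 4·1792 = -3072
g(11) = 2·(-3072) - 4·2048 = -14336

-14336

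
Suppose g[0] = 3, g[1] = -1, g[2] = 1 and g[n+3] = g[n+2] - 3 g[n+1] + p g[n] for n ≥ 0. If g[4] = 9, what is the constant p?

g[3] = 4 + 3p
g[4] = 1 + 2p
So 1 + 2p = 9, giving p = 4.

4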